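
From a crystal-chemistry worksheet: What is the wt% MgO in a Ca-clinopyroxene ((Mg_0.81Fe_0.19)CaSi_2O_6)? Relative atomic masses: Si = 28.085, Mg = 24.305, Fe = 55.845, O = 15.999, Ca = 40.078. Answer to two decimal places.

Molar mass of (Mg_0.81Fe_0.19)CaSi_2O_6 = 0.81*24.305 + 0.19*55.845 + 1*40.078 + 2*28.085 + 6*15.999 = 222.540 g/mol.
Each formula unit contains 0.81 Mg, equivalent to 0.81/1 = 0.8100 mol MgO.
M(MgO) = 1×24.305 + 1×15.999 = 40.304 g/mol.
Mass of MgO per formula unit = 0.8100 × 40.304 = 32.646 g.
MgO wt% = 32.646 / 222.540 × 100 = 14.67%.

14.67 wt%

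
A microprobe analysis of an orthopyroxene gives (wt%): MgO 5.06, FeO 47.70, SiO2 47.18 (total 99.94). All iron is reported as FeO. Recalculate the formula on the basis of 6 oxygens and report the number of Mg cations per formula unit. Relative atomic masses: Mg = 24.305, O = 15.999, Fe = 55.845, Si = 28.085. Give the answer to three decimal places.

MgO: 5.06/40.304 = 0.12555 mol → 0.12555 mol Mg, 0.12555 mol O.
FeO: 47.70/71.844 = 0.66394 mol → 0.66394 mol Fe, 0.66394 mol O.
SiO2: 47.18/60.083 = 0.78525 mol → 0.78525 mol Si, 1.57050 mol O.
Total oxygen = 2.35999 mol. Normalization factor = 6/2.35999 = 2.54238.
Mg per 6 O = 0.12555 × 2.54238 = 0.319.

0.319 Mg apfu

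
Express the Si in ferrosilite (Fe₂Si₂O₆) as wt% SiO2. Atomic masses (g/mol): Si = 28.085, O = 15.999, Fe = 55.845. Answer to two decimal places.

M(Fe₂Si₂O₆) = 263.854 g/mol; M(SiO2) = 60.083 g/mol.
Moles SiO2 per formula unit = 2 Si ÷ 1 = 2.0000.
SiO2 fraction = (2.0000 × 60.083) / 263.854 = 120.166/263.854 = 0.4554.

45.54 wt%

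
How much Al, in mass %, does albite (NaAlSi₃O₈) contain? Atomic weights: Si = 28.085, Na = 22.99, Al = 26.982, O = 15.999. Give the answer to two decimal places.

10.29 mass %

Formula mass = 1·22.99 + 1·26.982 + 3·28.085 + 8·15.999 = 262.219 g/mol, of which 26.982 g is Al.
So Al makes up 26.982/262.219 = 0.1029 of the mass, i.e. 10.29%.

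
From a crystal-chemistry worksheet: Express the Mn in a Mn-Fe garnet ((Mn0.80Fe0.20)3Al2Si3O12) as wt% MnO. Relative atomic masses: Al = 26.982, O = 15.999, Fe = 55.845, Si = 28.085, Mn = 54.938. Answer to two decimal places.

Formula mass = 495.565 g/mol.
2.40 Mn → 2.4000 mol MnO per formula unit; M(MnO) = 70.937, so MnO mass = 170.249 g.
170.249/495.565 × 100 = 34.35 wt%.

34.35 wt%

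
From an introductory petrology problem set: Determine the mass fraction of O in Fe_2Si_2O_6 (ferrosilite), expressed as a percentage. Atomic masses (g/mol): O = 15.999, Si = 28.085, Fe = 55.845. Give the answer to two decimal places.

M(Fe_2Si_2O_6) = 263.854 g/mol.
O contributes 6 × 15.999 = 95.994 g per mole.
95.994/263.854 = 0.3638 → 36.38%.

36.38 mass %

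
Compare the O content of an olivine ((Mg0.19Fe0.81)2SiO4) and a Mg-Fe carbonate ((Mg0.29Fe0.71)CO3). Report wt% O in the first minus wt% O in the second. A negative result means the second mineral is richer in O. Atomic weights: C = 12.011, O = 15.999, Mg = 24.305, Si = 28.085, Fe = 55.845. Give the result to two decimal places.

M((Mg0.19Fe0.81)2SiO4) = 191.786 g/mol, so wt% O = 63.996/191.786 × 100 = 33.37%.
M((Mg0.29Fe0.71)CO3) = 106.706 g/mol, so wt% O = 47.997/106.706 × 100 = 44.98%.
33.37 − 44.98 = -11.61 pp.

-11.61 percentage points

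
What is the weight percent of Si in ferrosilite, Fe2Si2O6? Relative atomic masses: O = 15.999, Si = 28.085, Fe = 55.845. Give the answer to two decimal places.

Formula mass = 2×55.845 + 2×28.085 + 6×15.999 = 263.854 g/mol, of which 56.170 g is Si.
So Si makes up 56.170/263.854 = 0.2129 of the mass, i.e. 21.29%.

21.29 mass %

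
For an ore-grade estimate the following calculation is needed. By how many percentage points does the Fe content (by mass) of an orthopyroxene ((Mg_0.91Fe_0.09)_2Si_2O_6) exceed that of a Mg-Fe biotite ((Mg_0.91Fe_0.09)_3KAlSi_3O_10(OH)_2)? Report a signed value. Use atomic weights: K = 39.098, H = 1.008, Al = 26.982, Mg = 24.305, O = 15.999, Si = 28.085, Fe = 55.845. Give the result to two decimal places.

1.33 percentage points

First mineral: 10.052 g Fe in 206.451 g formula = 4.87 wt% Fe.
Second mineral: 15.078 g Fe in 425.770 g formula = 3.54 wt% Fe.
4.87% − 3.54% gives a difference of 1.33 percentage points.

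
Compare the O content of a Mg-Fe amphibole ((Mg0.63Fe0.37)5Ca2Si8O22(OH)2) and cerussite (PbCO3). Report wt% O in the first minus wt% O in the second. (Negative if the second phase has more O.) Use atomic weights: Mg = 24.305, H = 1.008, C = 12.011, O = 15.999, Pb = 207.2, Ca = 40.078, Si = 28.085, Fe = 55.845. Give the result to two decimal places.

26.14 percentage points

O in (Mg0.63Fe0.37)5Ca2Si8O22(OH)2: molar mass 870.702 g/mol; 24×15.999 = 383.976 g → 44.10 wt%.
O in PbCO3: molar mass 267.208 g/mol; 3×15.999 = 47.997 g → 17.96 wt%.
Difference = 44.10 − 17.96 = 26.14 percentage points.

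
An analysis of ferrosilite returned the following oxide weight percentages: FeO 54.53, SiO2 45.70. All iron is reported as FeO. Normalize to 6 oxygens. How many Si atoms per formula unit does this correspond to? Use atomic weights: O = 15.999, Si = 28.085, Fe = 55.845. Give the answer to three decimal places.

2.001 Si apfu

FeO (M=71.844): mol = 0.75901; Fe = 0.75901, O = 0.75901.
SiO2 (M=60.083): mol = 0.76061; Si = 0.76061, O = 1.52122.
ΣO = 2.28023; factor = 6/ΣO = 2.63131.
Si apfu = 0.76061 × 2.63131 = 2.001.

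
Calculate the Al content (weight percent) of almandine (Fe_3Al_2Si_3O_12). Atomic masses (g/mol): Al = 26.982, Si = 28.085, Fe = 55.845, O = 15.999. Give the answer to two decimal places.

Formula mass = 3×55.845 + 2×26.982 + 3×28.085 + 12×15.999 = 497.742 g/mol, of which 53.964 g is Al.
So Al makes up 53.964/497.742 = 0.1084 of the mass, i.e. 10.84%.

10.84 weight percent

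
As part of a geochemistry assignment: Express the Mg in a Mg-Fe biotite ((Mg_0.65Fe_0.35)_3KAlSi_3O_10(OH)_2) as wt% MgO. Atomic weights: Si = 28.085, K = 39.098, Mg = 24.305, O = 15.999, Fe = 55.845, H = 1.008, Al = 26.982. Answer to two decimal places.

Molar mass of (Mg_0.65Fe_0.35)_3KAlSi_3O_10(OH)_2 = 1.95×24.305 + 1.05×55.845 + 1×39.098 + 1×26.982 + 3×28.085 + 12×15.999 + 2×1.008 = 450.371 g/mol.
Each formula unit contains 1.95 Mg, equivalent to 1.95/1 = 1.9500 mol MgO.
M(MgO) = 1×24.305 + 1×15.999 = 40.304 g/mol.
Mass of MgO per formula unit = 1.9500 × 40.304 = 78.593 g.
MgO wt% = 78.593 / 450.371 × 100 = 17.45%.

17.45 wt%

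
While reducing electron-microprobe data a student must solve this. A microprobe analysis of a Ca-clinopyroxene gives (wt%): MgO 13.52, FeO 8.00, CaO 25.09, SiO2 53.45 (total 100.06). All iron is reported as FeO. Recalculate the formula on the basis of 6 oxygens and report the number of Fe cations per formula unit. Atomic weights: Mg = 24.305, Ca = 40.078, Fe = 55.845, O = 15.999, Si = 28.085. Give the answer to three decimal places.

0.250 Fe apfu

MgO (M=40.304): mol = 0.33545; Mg = 0.33545, O = 0.33545.
FeO (M=71.844): mol = 0.11135; Fe = 0.11135, O = 0.11135.
CaO (M=56.077): mol = 0.44742; Ca = 0.44742, O = 0.44742.
SiO2 (M=60.083): mol = 0.88960; Si = 0.88960, O = 1.77920.
ΣO = 2.67342; factor = 6/ΣO = 2.24432.
Fe apfu = 0.11135 × 2.24432 = 0.250.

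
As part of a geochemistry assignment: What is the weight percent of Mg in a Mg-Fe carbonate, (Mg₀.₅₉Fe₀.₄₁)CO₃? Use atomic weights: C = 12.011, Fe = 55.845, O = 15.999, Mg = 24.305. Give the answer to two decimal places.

Formula mass = 0.59×24.305 + 0.41×55.845 + 1×12.011 + 3×15.999 = 97.244 g/mol, of which 14.340 g is Mg.
So Mg makes up 14.340/97.244 = 0.1475 of the mass, i.e. 14.75%.

14.75 mass %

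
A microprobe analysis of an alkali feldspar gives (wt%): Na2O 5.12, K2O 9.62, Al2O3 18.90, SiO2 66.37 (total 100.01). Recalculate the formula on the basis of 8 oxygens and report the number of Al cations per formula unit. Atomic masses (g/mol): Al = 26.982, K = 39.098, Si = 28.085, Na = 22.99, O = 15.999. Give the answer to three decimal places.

Na2O: 5.12/61.979 = 0.08261 mol → 0.16522 mol Na, 0.08261 mol O.
K2O: 9.62/94.195 = 0.10213 mol → 0.20426 mol K, 0.10213 mol O.
Al2O3: 18.90/101.961 = 0.18536 mol → 0.37072 mol Al, 0.55608 mol O.
SiO2: 66.37/60.083 = 1.10464 mol → 1.10464 mol Si, 2.20928 mol O.
Total oxygen = 2.95010 mol. Normalization factor = 8/2.95010 = 2.71177.
Al per 8 O = 0.37072 × 2.71177 = 1.005.

1.005 Al apfu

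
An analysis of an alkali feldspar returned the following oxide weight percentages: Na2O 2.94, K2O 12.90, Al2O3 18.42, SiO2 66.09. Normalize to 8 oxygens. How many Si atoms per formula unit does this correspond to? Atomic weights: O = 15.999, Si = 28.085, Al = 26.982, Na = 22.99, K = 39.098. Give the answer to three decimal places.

3.007 Si apfu

2.94 wt% Na2O ÷ 61.979 g/mol = 0.04744 mol, giving 0.09488 Na and 0.04744 O.
12.90 wt% K2O ÷ 94.195 g/mol = 0.13695 mol, giving 0.27390 K and 0.13695 O.
18.42 wt% Al2O3 ÷ 101.961 g/mol = 0.18066 mol, giving 0.36132 Al and 0.54198 O.
66.09 wt% SiO2 ÷ 60.083 g/mol = 1.09998 mol, giving 1.09998 Si and 2.19996 O.
Oxygen sums to 2.92633; scaling by 8/2.92633 = 2.73380 puts the formula on 8 O.
Si: 1.09998 × 2.73380 = 3.007 atoms per formula unit.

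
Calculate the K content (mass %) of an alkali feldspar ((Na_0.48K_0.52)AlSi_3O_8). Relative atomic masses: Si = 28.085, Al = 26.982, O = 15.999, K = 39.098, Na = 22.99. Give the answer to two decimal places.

7.51 mass %

Molar mass of (Na_0.48K_0.52)AlSi_3O_8: 0.48×22.99 + 0.52×39.098 + 1×26.982 + 3×28.085 + 8×15.999 = 270.595 g/mol.
Mass of K per formula unit: 0.52 × 39.098 = 20.331 g.
Weight fraction K = 20.331 / 270.595 = 0.0751.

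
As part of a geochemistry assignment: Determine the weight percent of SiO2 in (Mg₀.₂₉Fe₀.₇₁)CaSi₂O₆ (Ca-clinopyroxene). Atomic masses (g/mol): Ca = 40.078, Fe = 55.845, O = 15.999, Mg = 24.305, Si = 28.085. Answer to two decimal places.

M((Mg₀.₂₉Fe₀.₇₁)CaSi₂O₆) = 238.940 g/mol; M(SiO2) = 60.083 g/mol.
Moles SiO2 per formula unit = 2 Si ÷ 1 = 2.0000.
SiO2 fraction = (2.0000 × 60.083) / 238.940 = 120.166/238.940 = 0.5029.

50.29 wt%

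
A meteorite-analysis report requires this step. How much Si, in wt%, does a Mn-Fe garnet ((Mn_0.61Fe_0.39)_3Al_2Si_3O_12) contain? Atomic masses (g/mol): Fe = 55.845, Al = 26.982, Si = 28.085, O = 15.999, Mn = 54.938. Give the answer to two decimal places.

16.98 wt%

Molar mass of (Mn_0.61Fe_0.39)_3Al_2Si_3O_12: 1.83×54.938 + 1.17×55.845 + 2×26.982 + 3×28.085 + 12×15.999 = 496.082 g/mol.
Mass of Si per formula unit: 3 × 28.085 = 84.255 g.
Weight fraction Si = 84.255 / 496.082 = 0.1698.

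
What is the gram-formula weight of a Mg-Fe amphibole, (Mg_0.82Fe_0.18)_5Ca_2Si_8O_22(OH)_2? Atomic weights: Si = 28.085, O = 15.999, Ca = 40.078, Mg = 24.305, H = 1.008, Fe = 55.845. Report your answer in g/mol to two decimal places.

840.74 g/mol

M = 4.10(24.305) + 0.90(55.845) + 2(40.078) + 8(28.085) + 24(15.999) + 2(1.008)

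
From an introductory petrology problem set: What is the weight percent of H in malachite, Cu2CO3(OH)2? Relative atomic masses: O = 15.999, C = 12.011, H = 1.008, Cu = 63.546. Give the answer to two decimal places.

Formula mass = 2·63.546 + 1·12.011 + 5·15.999 + 2·1.008 = 221.114 g/mol, of which 2.016 g is H.
So H makes up 2.016/221.114 = 0.0091 of the mass, i.e. 0.91%.

0.91 weight percent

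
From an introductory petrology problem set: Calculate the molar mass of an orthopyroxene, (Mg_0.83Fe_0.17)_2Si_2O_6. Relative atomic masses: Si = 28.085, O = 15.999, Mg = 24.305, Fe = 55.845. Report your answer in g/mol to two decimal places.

211.50 g/mol

Mg: 1.66 × 24.305 = 40.3463
Fe: 0.34 × 55.845 = 18.9873
Si: 2 × 28.085 = 56.1700
O: 6 × 15.999 = 95.9940
Summing the contributions gives the formula mass.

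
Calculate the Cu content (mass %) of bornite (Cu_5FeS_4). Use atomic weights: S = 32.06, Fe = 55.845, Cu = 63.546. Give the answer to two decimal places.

63.32 mass %

Formula mass = 5×63.546 + 1×55.845 + 4×32.06 = 501.815 g/mol, of which 317.730 g is Cu.
So Cu makes up 317.730/501.815 = 0.6332 of the mass, i.e. 63.32%.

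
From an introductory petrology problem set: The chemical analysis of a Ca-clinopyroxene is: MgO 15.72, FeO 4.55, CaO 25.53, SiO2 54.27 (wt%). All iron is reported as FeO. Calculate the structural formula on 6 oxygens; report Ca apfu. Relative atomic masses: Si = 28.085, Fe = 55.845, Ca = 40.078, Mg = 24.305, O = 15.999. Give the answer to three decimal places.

1.006 Ca apfu

15.72 wt% MgO ÷ 40.304 g/mol = 0.39004 mol, giving 0.39004 Mg and 0.39004 O.
4.55 wt% FeO ÷ 71.844 g/mol = 0.06333 mol, giving 0.06333 Fe and 0.06333 O.
25.53 wt% CaO ÷ 56.077 g/mol = 0.45527 mol, giving 0.45527 Ca and 0.45527 O.
54.27 wt% SiO2 ÷ 60.083 g/mol = 0.90325 mol, giving 0.90325 Si and 1.80650 O.
Oxygen sums to 2.71514; scaling by 6/2.71514 = 2.20983 puts the formula on 6 O.
Ca: 0.45527 × 2.20983 = 1.006 atoms per formula unit.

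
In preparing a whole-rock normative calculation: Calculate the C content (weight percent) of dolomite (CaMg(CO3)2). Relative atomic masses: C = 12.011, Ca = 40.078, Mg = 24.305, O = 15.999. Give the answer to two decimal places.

Molar mass of CaMg(CO3)2: 1·40.078 + 1·24.305 + 2·12.011 + 6·15.999 = 184.399 g/mol.
Mass of C per formula unit: 2 × 12.011 = 24.022 g.
Weight fraction C = 24.022 / 184.399 = 0.1303.

13.03 weight percent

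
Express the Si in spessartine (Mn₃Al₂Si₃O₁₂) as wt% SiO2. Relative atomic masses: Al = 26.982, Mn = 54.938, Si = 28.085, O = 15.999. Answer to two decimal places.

36.41 wt%

Molar mass of Mn₃Al₂Si₃O₁₂ = 3*54.938 + 2*26.982 + 3*28.085 + 12*15.999 = 495.021 g/mol.
Each formula unit contains 3 Si, equivalent to 3/1 = 3.0000 mol SiO2.
M(SiO2) = 1×28.085 + 2×15.999 = 60.083 g/mol.
Mass of SiO2 per formula unit = 3.0000 × 60.083 = 180.249 g.
SiO2 wt% = 180.249 / 495.021 × 100 = 36.41%.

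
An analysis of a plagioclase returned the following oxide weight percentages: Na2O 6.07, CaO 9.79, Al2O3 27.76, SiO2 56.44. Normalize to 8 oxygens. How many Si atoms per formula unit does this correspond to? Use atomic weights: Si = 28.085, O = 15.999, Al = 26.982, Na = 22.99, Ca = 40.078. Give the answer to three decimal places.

Na2O: 6.07/61.979 = 0.09794 mol → 0.19588 mol Na, 0.09794 mol O.
CaO: 9.79/56.077 = 0.17458 mol → 0.17458 mol Ca, 0.17458 mol O.
Al2O3: 27.76/101.961 = 0.27226 mol → 0.54452 mol Al, 0.81678 mol O.
SiO2: 56.44/60.083 = 0.93937 mol → 0.93937 mol Si, 1.87874 mol O.
Total oxygen = 2.96804 mol. Normalization factor = 8/2.96804 = 2.69538.
Si per 8 O = 0.93937 × 2.69538 = 2.532.

2.532 Si apfu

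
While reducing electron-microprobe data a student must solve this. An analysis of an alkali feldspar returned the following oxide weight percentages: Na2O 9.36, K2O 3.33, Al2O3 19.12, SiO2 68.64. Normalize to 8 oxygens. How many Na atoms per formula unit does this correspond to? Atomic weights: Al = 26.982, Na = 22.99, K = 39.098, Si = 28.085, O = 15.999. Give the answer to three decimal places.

9.36 wt% Na2O ÷ 61.979 g/mol = 0.15102 mol, giving 0.30204 Na and 0.15102 O.
3.33 wt% K2O ÷ 94.195 g/mol = 0.03535 mol, giving 0.07070 K and 0.03535 O.
19.12 wt% Al2O3 ÷ 101.961 g/mol = 0.18752 mol, giving 0.37504 Al and 0.56256 O.
68.64 wt% SiO2 ÷ 60.083 g/mol = 1.14242 mol, giving 1.14242 Si and 2.28484 O.
Oxygen sums to 3.03377; scaling by 8/3.03377 = 2.63698 puts the formula on 8 O.
Na: 0.30204 × 2.63698 = 0.796 atoms per formula unit.

0.796 Na apfu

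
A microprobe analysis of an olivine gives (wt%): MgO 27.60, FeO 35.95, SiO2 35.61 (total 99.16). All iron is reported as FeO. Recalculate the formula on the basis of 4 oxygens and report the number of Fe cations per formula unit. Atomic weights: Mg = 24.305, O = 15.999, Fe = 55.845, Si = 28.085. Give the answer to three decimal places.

0.844 Fe apfu

27.60 wt% MgO ÷ 40.304 g/mol = 0.68480 mol, giving 0.68480 Mg and 0.68480 O.
35.95 wt% FeO ÷ 71.844 g/mol = 0.50039 mol, giving 0.50039 Fe and 0.50039 O.
35.61 wt% SiO2 ÷ 60.083 g/mol = 0.59268 mol, giving 0.59268 Si and 1.18536 O.
Oxygen sums to 2.37055; scaling by 4/2.37055 = 1.68737 puts the formula on 4 O.
Fe: 0.50039 × 1.68737 = 0.844 atoms per formula unit.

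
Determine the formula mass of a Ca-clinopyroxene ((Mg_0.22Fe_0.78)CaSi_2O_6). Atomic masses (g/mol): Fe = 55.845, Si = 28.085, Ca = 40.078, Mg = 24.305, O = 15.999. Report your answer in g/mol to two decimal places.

M = 0.22×24.305 + 0.78×55.845 + 1×40.078 + 2×28.085 + 6×15.999

241.15 g/mol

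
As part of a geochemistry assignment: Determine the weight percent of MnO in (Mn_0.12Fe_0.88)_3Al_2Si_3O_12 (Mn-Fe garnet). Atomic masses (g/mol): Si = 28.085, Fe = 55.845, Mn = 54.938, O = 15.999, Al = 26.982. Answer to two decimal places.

Molar mass of (Mn_0.12Fe_0.88)_3Al_2Si_3O_12 = 0.36×54.938 + 2.64×55.845 + 2×26.982 + 3×28.085 + 12×15.999 = 497.415 g/mol.
Each formula unit contains 0.36 Mn, equivalent to 0.36/1 = 0.3600 mol MnO.
M(MnO) = 1×54.938 + 1×15.999 = 70.937 g/mol.
Mass of MnO per formula unit = 0.3600 × 70.937 = 25.537 g.
MnO wt% = 25.537 / 497.415 × 100 = 5.13%.

5.13 wt%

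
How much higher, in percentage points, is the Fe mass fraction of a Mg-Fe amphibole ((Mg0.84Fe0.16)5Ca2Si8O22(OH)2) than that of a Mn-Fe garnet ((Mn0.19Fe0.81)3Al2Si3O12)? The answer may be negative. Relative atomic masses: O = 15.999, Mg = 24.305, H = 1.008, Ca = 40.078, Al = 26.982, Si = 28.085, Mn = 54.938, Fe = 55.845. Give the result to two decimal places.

First mineral: 44.676 g Fe in 837.585 g formula = 5.33 wt% Fe.
Second mineral: 135.703 g Fe in 497.225 g formula = 27.29 wt% Fe.
5.33% − 27.29% gives a difference of -21.96 percentage points.

-21.96 percentage points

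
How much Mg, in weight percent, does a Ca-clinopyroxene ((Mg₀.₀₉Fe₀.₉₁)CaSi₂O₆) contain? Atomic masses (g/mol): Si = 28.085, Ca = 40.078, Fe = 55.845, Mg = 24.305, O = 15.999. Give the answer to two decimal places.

0.89 weight percent

M((Mg₀.₀₉Fe₀.₉₁)CaSi₂O₆) = 245.248 g/mol.
Mg contributes 0.09 × 24.305 = 2.187 g per mole.
2.187/245.248 = 0.0089 → 0.89%.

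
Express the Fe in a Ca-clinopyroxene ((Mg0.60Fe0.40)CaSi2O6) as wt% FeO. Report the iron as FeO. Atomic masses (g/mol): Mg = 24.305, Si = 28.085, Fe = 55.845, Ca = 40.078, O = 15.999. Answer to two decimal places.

12.54 wt%

Formula mass = 229.163 g/mol.
0.40 Fe → 0.4000 mol FeO per formula unit; M(FeO) = 71.844, so FeO mass = 28.738 g.
28.738/229.163 × 100 = 12.54 wt%.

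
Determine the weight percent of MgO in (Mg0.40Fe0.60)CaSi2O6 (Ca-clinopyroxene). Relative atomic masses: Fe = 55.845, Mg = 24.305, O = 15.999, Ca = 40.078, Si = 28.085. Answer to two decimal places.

6.85 wt%

Molar mass of (Mg0.40Fe0.60)CaSi2O6 = 0.40·24.305 + 0.60·55.845 + 1·40.078 + 2·28.085 + 6·15.999 = 235.471 g/mol.
Each formula unit contains 0.40 Mg, equivalent to 0.40/1 = 0.4000 mol MgO.
M(MgO) = 1×24.305 + 1×15.999 = 40.304 g/mol.
Mass of MgO per formula unit = 0.4000 × 40.304 = 16.122 g.
MgO wt% = 16.122 / 235.471 × 100 = 6.85%.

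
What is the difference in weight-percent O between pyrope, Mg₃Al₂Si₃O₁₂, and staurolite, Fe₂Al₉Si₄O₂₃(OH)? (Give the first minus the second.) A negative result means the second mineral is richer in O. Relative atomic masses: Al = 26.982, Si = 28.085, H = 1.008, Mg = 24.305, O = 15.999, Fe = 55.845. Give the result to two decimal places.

O in Mg₃Al₂Si₃O₁₂: molar mass 403.122 g/mol; 12×15.999 = 191.988 g → 47.63 wt%.
O in Fe₂Al₉Si₄O₂₃(OH): molar mass 851.852 g/mol; 24×15.999 = 383.976 g → 45.08 wt%.
Difference = 47.63 − 45.08 = 2.55 percentage points.

2.55 percentage points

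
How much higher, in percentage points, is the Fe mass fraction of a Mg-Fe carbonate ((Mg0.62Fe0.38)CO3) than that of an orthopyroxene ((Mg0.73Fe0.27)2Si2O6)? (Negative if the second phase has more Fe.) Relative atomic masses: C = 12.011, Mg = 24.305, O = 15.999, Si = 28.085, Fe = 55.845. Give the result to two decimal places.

8.19 percentage points

Fe in (Mg0.62Fe0.38)CO3: molar mass 96.298 g/mol; 0.38×55.845 = 21.221 g → 22.04 wt%.
Fe in (Mg0.73Fe0.27)2Si2O6: molar mass 217.806 g/mol; 0.54×55.845 = 30.156 g → 13.85 wt%.
Difference = 22.04 − 13.85 = 8.19 percentage points.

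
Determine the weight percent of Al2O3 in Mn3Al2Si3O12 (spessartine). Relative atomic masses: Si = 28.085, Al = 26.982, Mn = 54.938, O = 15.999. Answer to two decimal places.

20.60 wt%

Formula mass = 495.021 g/mol.
2 Al → 1.0000 mol Al2O3 per formula unit; M(Al2O3) = 101.961, so Al2O3 mass = 101.961 g.
101.961/495.021 × 100 = 20.60 wt%.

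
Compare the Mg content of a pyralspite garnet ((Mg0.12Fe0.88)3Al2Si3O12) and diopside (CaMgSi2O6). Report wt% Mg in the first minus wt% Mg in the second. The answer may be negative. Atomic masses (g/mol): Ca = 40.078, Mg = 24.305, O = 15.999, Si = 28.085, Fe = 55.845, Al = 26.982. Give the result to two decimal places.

-9.42 percentage points

First mineral: 8.750 g Mg in 486.388 g formula = 1.80 wt% Mg.
Second mineral: 24.305 g Mg in 216.547 g formula = 11.22 wt% Mg.
1.80% − 11.22% gives a difference of -9.42 percentage points.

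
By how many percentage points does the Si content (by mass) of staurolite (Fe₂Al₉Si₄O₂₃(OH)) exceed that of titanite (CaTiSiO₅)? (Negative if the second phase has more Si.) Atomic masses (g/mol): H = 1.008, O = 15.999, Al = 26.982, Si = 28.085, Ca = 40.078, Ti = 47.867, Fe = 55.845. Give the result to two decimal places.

First mineral: 112.340 g Si in 851.852 g formula = 13.19 wt% Si.
Second mineral: 28.085 g Si in 196.025 g formula = 14.33 wt% Si.
13.19% − 14.33% gives a difference of -1.14 percentage points.

-1.14 percentage points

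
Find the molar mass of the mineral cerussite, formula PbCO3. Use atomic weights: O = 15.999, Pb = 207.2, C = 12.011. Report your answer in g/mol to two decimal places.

267.21 g/mol

The formula mass is the sum 1*207.2 + 1*12.011 + 3*15.999.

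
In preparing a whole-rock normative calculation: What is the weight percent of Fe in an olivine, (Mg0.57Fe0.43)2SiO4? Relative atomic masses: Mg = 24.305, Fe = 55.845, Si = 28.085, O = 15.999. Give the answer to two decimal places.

Molar mass of (Mg0.57Fe0.43)2SiO4: 1.14·24.305 + 0.86·55.845 + 1·28.085 + 4·15.999 = 167.815 g/mol.
Mass of Fe per formula unit: 0.86 × 55.845 = 48.027 g.
Weight fraction Fe = 48.027 / 167.815 = 0.2862.

28.62 wt%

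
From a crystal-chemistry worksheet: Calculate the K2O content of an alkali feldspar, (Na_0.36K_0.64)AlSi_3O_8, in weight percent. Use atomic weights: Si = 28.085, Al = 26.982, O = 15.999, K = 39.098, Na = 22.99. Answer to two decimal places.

11.06 wt%

M((Na_0.36K_0.64)AlSi_3O_8) = 272.528 g/mol; M(K2O) = 94.195 g/mol.
Moles K2O per formula unit = 0.64 K ÷ 2 = 0.3200.
K2O fraction = (0.3200 × 94.195) / 272.528 = 30.142/272.528 = 0.1106.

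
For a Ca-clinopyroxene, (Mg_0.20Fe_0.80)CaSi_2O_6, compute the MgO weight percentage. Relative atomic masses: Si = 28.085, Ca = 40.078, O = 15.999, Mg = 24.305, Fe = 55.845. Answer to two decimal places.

3.33 wt%

M((Mg_0.20Fe_0.80)CaSi_2O_6) = 241.779 g/mol; M(MgO) = 40.304 g/mol.
Moles MgO per formula unit = 0.20 Mg ÷ 1 = 0.2000.
MgO fraction = (0.2000 × 40.304) / 241.779 = 8.061/241.779 = 0.0333.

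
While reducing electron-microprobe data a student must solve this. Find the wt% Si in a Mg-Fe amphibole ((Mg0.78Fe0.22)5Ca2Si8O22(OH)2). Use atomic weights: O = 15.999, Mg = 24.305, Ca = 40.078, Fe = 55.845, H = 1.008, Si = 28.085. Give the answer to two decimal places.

26.53 wt%

M((Mg0.78Fe0.22)5Ca2Si8O22(OH)2) = 847.047 g/mol.
Si contributes 8 × 28.085 = 224.680 g per mole.
224.680/847.047 = 0.2653 → 26.53%.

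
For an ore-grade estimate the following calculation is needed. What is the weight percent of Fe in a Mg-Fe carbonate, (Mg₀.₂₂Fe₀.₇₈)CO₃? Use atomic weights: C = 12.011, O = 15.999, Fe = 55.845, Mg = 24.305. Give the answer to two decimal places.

39.99 wt%

M((Mg₀.₂₂Fe₀.₇₈)CO₃) = 108.914 g/mol.
Fe contributes 0.78 × 55.845 = 43.559 g per mole.
43.559/108.914 = 0.3999 → 39.99%.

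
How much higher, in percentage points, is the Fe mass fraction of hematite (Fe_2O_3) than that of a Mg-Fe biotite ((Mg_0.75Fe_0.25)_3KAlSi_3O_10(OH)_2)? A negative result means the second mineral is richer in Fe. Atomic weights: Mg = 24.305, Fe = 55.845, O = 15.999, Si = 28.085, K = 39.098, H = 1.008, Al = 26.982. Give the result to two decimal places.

M(Fe_2O_3) = 159.687 g/mol, so wt% Fe = 111.690/159.687 × 100 = 69.94%.
M((Mg_0.75Fe_0.25)_3KAlSi_3O_10(OH)_2) = 440.909 g/mol, so wt% Fe = 41.884/440.909 × 100 = 9.50%.
69.94 − 9.50 = 60.44 pp.

60.44 percentage points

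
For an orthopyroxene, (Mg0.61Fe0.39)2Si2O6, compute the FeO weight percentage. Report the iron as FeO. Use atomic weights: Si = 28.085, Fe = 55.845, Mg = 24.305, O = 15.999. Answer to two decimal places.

M((Mg0.61Fe0.39)2Si2O6) = 225.375 g/mol; M(FeO) = 71.844 g/mol.
Moles FeO per formula unit = 0.78 Fe ÷ 1 = 0.7800.
FeO fraction = (0.7800 × 71.844) / 225.375 = 56.038/225.375 = 0.2486.

24.86 wt%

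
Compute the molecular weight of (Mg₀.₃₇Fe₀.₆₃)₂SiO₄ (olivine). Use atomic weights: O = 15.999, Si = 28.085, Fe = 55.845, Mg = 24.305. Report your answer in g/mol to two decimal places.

M = 0.74*24.305 + 1.26*55.845 + 1*28.085 + 4*15.999

180.43 g/mol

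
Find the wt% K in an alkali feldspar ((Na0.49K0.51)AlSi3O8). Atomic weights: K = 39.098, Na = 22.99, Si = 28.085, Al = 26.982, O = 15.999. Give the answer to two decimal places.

Formula mass = 0.49×22.99 + 0.51×39.098 + 1×26.982 + 3×28.085 + 8×15.999 = 270.434 g/mol, of which 19.940 g is K.
So K makes up 19.940/270.434 = 0.0737 of the mass, i.e. 7.37%.

7.37 mass %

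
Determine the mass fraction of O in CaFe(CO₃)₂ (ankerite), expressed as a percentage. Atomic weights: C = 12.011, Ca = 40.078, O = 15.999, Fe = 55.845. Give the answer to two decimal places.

44.45 weight percent

Molar mass of CaFe(CO₃)₂: 1·40.078 + 1·55.845 + 2·12.011 + 6·15.999 = 215.939 g/mol.
Mass of O per formula unit: 6 × 15.999 = 95.994 g.
Weight fraction O = 95.994 / 215.939 = 0.4445.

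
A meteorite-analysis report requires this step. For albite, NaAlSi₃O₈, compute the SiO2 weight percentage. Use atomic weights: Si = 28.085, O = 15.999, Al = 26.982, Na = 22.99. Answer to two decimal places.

68.74 wt%

Formula mass = 262.219 g/mol.
3 Si → 3.0000 mol SiO2 per formula unit; M(SiO2) = 60.083, so SiO2 mass = 180.249 g.
180.249/262.219 × 100 = 68.74 wt%.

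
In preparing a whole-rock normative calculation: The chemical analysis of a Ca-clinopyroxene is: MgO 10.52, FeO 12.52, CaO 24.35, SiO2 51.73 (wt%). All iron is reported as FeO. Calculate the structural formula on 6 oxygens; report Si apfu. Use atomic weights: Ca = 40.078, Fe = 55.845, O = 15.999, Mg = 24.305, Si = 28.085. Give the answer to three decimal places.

MgO: 10.52/40.304 = 0.26102 mol → 0.26102 mol Mg, 0.26102 mol O.
FeO: 12.52/71.844 = 0.17427 mol → 0.17427 mol Fe, 0.17427 mol O.
CaO: 24.35/56.077 = 0.43422 mol → 0.43422 mol Ca, 0.43422 mol O.
SiO2: 51.73/60.083 = 0.86098 mol → 0.86098 mol Si, 1.72196 mol O.
Total oxygen = 2.59147 mol. Normalization factor = 6/2.59147 = 2.31529.
Si per 6 O = 0.86098 × 2.31529 = 1.993.

1.993 Si apfu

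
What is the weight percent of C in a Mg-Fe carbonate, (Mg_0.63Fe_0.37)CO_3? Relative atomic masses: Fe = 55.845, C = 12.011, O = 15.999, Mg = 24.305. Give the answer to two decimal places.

12.51 wt%

Molar mass of (Mg_0.63Fe_0.37)CO_3: 0.63×24.305 + 0.37×55.845 + 1×12.011 + 3×15.999 = 95.983 g/mol.
Mass of C per formula unit: 1 × 12.011 = 12.011 g.
Weight fraction C = 12.011 / 95.983 = 0.1251.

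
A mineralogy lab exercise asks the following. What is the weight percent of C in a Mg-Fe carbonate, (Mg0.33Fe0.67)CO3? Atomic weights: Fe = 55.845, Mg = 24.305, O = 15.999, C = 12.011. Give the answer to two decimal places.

11.39 weight percent

M((Mg0.33Fe0.67)CO3) = 105.445 g/mol.
C contributes 1 × 12.011 = 12.011 g per mole.
12.011/105.445 = 0.1139 → 11.39%.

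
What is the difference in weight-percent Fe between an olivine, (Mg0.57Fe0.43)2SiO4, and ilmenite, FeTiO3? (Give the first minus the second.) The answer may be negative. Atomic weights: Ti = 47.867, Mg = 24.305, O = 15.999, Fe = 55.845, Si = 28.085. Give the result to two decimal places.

Fe in (Mg0.57Fe0.43)2SiO4: molar mass 167.815 g/mol; 0.86×55.845 = 48.027 g → 28.62 wt%.
Fe in FeTiO3: molar mass 151.709 g/mol; 1×55.845 = 55.845 g → 36.81 wt%.
Difference = 28.62 − 36.81 = -8.19 percentage points.

-8.19 percentage points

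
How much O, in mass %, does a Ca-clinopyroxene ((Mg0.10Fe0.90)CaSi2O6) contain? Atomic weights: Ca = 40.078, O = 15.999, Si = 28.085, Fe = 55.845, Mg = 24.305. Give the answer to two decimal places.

Molar mass of (Mg0.10Fe0.90)CaSi2O6: 0.10·24.305 + 0.90·55.845 + 1·40.078 + 2·28.085 + 6·15.999 = 244.933 g/mol.
Mass of O per formula unit: 6 × 15.999 = 95.994 g.
Weight fraction O = 95.994 / 244.933 = 0.3919.

39.19 mass %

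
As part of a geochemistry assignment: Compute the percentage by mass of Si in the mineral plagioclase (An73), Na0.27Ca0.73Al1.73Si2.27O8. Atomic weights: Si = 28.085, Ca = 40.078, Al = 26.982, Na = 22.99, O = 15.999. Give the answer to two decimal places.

Molar mass of Na0.27Ca0.73Al1.73Si2.27O8: 0.27×22.99 + 0.73×40.078 + 1.73×26.982 + 2.27×28.085 + 8×15.999 = 273.888 g/mol.
Mass of Si per formula unit: 2.27 × 28.085 = 63.753 g.
Weight fraction Si = 63.753 / 273.888 = 0.2328.

23.28 wt%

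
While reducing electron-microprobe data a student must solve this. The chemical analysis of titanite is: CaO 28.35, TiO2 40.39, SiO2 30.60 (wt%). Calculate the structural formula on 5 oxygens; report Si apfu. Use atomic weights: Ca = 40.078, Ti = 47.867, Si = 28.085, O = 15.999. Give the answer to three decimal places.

CaO (M=56.077): mol = 0.50555; Ca = 0.50555, O = 0.50555.
TiO2 (M=79.865): mol = 0.50573; Ti = 0.50573, O = 1.01146.
SiO2 (M=60.083): mol = 0.50930; Si = 0.50930, O = 1.01860.
ΣO = 2.53561; factor = 5/ΣO = 1.97191.
Si apfu = 0.50930 × 1.97191 = 1.004.

1.004 Si apfu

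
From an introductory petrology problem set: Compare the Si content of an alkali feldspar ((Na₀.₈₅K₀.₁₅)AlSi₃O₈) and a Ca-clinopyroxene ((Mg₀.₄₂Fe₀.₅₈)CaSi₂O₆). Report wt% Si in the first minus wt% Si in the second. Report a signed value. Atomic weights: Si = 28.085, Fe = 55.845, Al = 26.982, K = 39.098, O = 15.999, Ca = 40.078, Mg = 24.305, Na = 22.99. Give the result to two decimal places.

7.92 percentage points

Si in (Na₀.₈₅K₀.₁₅)AlSi₃O₈: molar mass 264.635 g/mol; 3×28.085 = 84.255 g → 31.84 wt%.
Si in (Mg₀.₄₂Fe₀.₅₈)CaSi₂O₆: molar mass 234.840 g/mol; 2×28.085 = 56.170 g → 23.92 wt%.
Difference = 31.84 − 23.92 = 7.92 percentage points.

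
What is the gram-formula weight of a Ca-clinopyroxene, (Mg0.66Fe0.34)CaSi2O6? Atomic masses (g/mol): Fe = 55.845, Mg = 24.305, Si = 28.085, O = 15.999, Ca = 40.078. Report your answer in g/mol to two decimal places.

The formula mass is the sum 0.66×24.305 + 0.34×55.845 + 1×40.078 + 2×28.085 + 6×15.999.

227.27 g/mol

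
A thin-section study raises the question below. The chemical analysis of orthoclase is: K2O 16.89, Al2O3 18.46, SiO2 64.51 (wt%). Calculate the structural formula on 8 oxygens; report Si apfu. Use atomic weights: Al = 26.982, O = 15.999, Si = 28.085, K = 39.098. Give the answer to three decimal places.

K2O: 16.89/94.195 = 0.17931 mol → 0.35862 mol K, 0.17931 mol O.
Al2O3: 18.46/101.961 = 0.18105 mol → 0.36210 mol Al, 0.54315 mol O.
SiO2: 64.51/60.083 = 1.07368 mol → 1.07368 mol Si, 2.14736 mol O.
Total oxygen = 2.86982 mol. Normalization factor = 8/2.86982 = 2.78763.
Si per 8 O = 1.07368 × 2.78763 = 2.993.

2.993 Si apfu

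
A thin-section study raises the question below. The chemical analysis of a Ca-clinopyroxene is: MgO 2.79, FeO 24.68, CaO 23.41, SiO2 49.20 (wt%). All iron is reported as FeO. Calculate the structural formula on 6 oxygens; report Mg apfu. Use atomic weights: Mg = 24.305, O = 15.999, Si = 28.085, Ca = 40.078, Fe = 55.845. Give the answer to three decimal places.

MgO (M=40.304): mol = 0.06922; Mg = 0.06922, O = 0.06922.
FeO (M=71.844): mol = 0.34352; Fe = 0.34352, O = 0.34352.
CaO (M=56.077): mol = 0.41746; Ca = 0.41746, O = 0.41746.
SiO2 (M=60.083): mol = 0.81887; Si = 0.81887, O = 1.63774.
ΣO = 2.46794; factor = 6/ΣO = 2.43118.
Mg apfu = 0.06922 × 2.43118 = 0.168.

0.168 Mg apfu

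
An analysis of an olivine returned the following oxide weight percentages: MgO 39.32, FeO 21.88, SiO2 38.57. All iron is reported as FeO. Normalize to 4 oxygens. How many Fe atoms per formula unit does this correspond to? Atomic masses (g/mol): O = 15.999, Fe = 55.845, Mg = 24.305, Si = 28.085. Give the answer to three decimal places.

MgO: 39.32/40.304 = 0.97559 mol → 0.97559 mol Mg, 0.97559 mol O.
FeO: 21.88/71.844 = 0.30455 mol → 0.30455 mol Fe, 0.30455 mol O.
SiO2: 38.57/60.083 = 0.64195 mol → 0.64195 mol Si, 1.28390 mol O.
Total oxygen = 2.56404 mol. Normalization factor = 4/2.56404 = 1.56004.
Fe per 4 O = 0.30455 × 1.56004 = 0.475.

0.475 Fe apfu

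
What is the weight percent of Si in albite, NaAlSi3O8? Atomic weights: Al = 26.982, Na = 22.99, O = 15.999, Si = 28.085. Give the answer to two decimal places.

Molar mass of NaAlSi3O8: 1*22.99 + 1*26.982 + 3*28.085 + 8*15.999 = 262.219 g/mol.
Mass of Si per formula unit: 3 × 28.085 = 84.255 g.
Weight fraction Si = 84.255 / 262.219 = 0.3213.

32.13 wt%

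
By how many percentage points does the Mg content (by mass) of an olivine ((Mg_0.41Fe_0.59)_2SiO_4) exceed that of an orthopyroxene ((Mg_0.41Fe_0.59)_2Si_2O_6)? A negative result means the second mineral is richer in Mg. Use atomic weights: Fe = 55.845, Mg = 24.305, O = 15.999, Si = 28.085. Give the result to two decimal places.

First mineral: 19.930 g Mg in 177.908 g formula = 11.20 wt% Mg.
Second mineral: 19.930 g Mg in 237.991 g formula = 8.37 wt% Mg.
11.20% − 8.37% gives a difference of 2.83 percentage points.

2.83 percentage points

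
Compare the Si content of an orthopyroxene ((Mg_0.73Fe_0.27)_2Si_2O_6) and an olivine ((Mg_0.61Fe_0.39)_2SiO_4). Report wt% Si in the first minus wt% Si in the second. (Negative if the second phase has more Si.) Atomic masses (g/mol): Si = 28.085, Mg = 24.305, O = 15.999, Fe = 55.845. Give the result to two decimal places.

8.80 percentage points

M((Mg_0.73Fe_0.27)_2Si_2O_6) = 217.806 g/mol, so wt% Si = 56.170/217.806 × 100 = 25.79%.
M((Mg_0.61Fe_0.39)_2SiO_4) = 165.292 g/mol, so wt% Si = 28.085/165.292 × 100 = 16.99%.
25.79 − 16.99 = 8.80 pp.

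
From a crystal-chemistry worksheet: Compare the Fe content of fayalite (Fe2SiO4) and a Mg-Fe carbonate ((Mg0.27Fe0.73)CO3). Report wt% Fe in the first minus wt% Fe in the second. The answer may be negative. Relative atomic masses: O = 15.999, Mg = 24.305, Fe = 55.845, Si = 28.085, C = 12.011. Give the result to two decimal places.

M(Fe2SiO4) = 203.771 g/mol, so wt% Fe = 111.690/203.771 × 100 = 54.81%.
M((Mg0.27Fe0.73)CO3) = 107.337 g/mol, so wt% Fe = 40.767/107.337 × 100 = 37.98%.
54.81 − 37.98 = 16.83 pp.

16.83 percentage points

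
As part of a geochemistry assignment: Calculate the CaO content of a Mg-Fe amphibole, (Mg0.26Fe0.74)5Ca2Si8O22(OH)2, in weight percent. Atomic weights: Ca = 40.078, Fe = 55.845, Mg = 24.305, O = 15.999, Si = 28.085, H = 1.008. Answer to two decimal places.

Formula mass = 929.051 g/mol.
2 Ca → 2.0000 mol CaO per formula unit; M(CaO) = 56.077, so CaO mass = 112.154 g.
112.154/929.051 × 100 = 12.07 wt%.

12.07 wt%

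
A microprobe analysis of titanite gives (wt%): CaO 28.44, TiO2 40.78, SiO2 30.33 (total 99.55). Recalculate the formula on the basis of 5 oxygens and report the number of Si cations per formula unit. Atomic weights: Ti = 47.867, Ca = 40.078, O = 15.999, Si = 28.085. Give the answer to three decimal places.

CaO (M=56.077): mol = 0.50716; Ca = 0.50716, O = 0.50716.
TiO2 (M=79.865): mol = 0.51061; Ti = 0.51061, O = 1.02122.
SiO2 (M=60.083): mol = 0.50480; Si = 0.50480, O = 1.00960.
ΣO = 2.53798; factor = 5/ΣO = 1.97007.
Si apfu = 0.50480 × 1.97007 = 0.994.

0.994 Si apfu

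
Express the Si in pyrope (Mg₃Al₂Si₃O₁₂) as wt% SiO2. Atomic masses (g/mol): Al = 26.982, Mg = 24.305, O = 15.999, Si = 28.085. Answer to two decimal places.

Molar mass of Mg₃Al₂Si₃O₁₂ = 3*24.305 + 2*26.982 + 3*28.085 + 12*15.999 = 403.122 g/mol.
Each formula unit contains 3 Si, equivalent to 3/1 = 3.0000 mol SiO2.
M(SiO2) = 1×28.085 + 2×15.999 = 60.083 g/mol.
Mass of SiO2 per formula unit = 3.0000 × 60.083 = 180.249 g.
SiO2 wt% = 180.249 / 403.122 × 100 = 44.71%.

44.71 wt%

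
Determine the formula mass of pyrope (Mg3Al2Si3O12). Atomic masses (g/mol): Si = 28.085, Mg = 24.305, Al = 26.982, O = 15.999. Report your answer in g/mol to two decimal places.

The formula mass is the sum 3·24.305 + 2·26.982 + 3·28.085 + 12·15.999.

403.12 g/mol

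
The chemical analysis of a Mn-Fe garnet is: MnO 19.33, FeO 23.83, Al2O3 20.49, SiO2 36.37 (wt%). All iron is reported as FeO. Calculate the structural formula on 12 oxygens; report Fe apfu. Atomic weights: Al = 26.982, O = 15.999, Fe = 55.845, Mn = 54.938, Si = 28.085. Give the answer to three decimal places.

1.646 Fe apfu

19.33 wt% MnO ÷ 70.937 g/mol = 0.27250 mol, giving 0.27250 Mn and 0.27250 O.
23.83 wt% FeO ÷ 71.844 g/mol = 0.33169 mol, giving 0.33169 Fe and 0.33169 O.
20.49 wt% Al2O3 ÷ 101.961 g/mol = 0.20096 mol, giving 0.40192 Al and 0.60288 O.
36.37 wt% SiO2 ÷ 60.083 g/mol = 0.60533 mol, giving 0.60533 Si and 1.21066 O.
Oxygen sums to 2.41773; scaling by 12/2.41773 = 4.96333 puts the formula on 12 O.
Fe: 0.33169 × 4.96333 = 1.646 atoms per formula unit.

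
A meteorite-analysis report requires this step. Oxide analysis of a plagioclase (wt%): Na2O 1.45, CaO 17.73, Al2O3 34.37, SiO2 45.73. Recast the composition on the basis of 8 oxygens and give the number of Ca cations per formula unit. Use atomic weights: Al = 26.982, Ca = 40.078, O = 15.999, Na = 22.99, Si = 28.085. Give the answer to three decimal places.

0.880 Ca apfu

Na2O: 1.45/61.979 = 0.02340 mol → 0.04680 mol Na, 0.02340 mol O.
CaO: 17.73/56.077 = 0.31617 mol → 0.31617 mol Ca, 0.31617 mol O.
Al2O3: 34.37/101.961 = 0.33709 mol → 0.67418 mol Al, 1.01127 mol O.
SiO2: 45.73/60.083 = 0.76111 mol → 0.76111 mol Si, 1.52222 mol O.
Total oxygen = 2.87306 mol. Normalization factor = 8/2.87306 = 2.78449.
Ca per 8 O = 0.31617 × 2.78449 = 0.880.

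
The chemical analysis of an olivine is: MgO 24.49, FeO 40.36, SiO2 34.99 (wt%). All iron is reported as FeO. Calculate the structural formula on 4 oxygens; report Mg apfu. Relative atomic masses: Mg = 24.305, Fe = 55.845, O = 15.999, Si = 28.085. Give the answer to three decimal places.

MgO (M=40.304): mol = 0.60763; Mg = 0.60763, O = 0.60763.
FeO (M=71.844): mol = 0.56177; Fe = 0.56177, O = 0.56177.
SiO2 (M=60.083): mol = 0.58236; Si = 0.58236, O = 1.16472.
ΣO = 2.33412; factor = 4/ΣO = 1.71371.
Mg apfu = 0.60763 × 1.71371 = 1.041.

1.041 Mg apfu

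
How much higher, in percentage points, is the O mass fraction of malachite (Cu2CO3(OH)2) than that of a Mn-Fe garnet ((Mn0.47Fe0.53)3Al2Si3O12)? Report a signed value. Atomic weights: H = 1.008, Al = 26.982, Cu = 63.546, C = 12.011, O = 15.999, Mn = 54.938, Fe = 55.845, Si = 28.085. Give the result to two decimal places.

M(Cu2CO3(OH)2) = 221.114 g/mol, so wt% O = 79.995/221.114 × 100 = 36.18%.
M((Mn0.47Fe0.53)3Al2Si3O12) = 496.463 g/mol, so wt% O = 191.988/496.463 × 100 = 38.67%.
36.18 − 38.67 = -2.49 pp.

-2.49 percentage points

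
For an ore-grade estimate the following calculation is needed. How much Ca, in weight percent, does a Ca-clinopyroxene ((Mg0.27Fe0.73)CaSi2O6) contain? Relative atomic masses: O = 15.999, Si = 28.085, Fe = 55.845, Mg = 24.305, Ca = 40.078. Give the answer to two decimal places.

Formula mass = 0.27×24.305 + 0.73×55.845 + 1×40.078 + 2×28.085 + 6×15.999 = 239.571 g/mol, of which 40.078 g is Ca.
So Ca makes up 40.078/239.571 = 0.1673 of the mass, i.e. 16.73%.

16.73 weight percent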